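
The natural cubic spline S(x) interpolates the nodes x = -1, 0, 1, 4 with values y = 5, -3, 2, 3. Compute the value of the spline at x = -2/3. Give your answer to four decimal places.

1.2947

Write M_i for S''(x_i). With h_i = 1, 1, 3 and divided differences Δ_i = -8, 5, 1/3, the continuity of S' gives the tridiagonal system
  1·M_0 + 4·M_1 + 1·M_2 = 6(Δ_1 - Δ_0) = 78
  1·M_1 + 8·M_2 + 3·M_3 = 6(Δ_2 - Δ_1) = -28
Natural end conditions: M_0 = M_3 = 0.
Solving: M_0 = 0, M_1 = 652/31, M_2 = -190/31, M_3 = 0.
On [-1, 0], S(x) = 5 - 1070/93·(x + 1) + 0·(x + 1)² + 326/93·(x + 1)³.
With (x + 1) = 1/3: S(-2/3) = 3251/2511.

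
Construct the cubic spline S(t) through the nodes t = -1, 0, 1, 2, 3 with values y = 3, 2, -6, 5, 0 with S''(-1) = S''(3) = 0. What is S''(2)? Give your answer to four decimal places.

With M_i denoting the second derivative at x_i, h_i = 1, 1, 1, 1, and Δ_i = (y_(i+1) − y_i)/h_i = -1, -8, 11, -5:
  1·M_0 + 4·M_1 + 1·M_2 = 6(Δ_1 - Δ_0) = -42
  1·M_1 + 4·M_2 + 1·M_3 = 6(Δ_2 - Δ_1) = 114
  1·M_2 + 4·M_3 + 1·M_4 = 6(Δ_3 - Δ_2) = -96
Natural end conditions: M_0 = M_4 = 0.
Solving the tridiagonal system: M_0 = 0, M_1 = -591/28, M_2 = 297/7, M_3 = -969/28, M_4 = 0.

-34.6071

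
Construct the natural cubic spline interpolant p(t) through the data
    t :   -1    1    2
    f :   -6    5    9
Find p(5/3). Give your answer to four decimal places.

7.7407

Let M_i = p''(x_i). Step sizes h_i = 2, 1; slopes of the chords Δ_i = (y_(i+1) - y_i)/h_i = 11/2, 4.
  2·M_0 + 6·M_1 + 1·M_2 = 6(Δ_1 - Δ_0) = -9
Natural end conditions: M_0 = M_2 = 0.
Solving: M_0 = 0, M_1 = -3/2, M_2 = 0.
On [1, 2], p(t) = 5 + 9/2·(t - 1) - 3/4·(t - 1)² + 1/4·(t - 1)³.
With (t - 1) = 2/3: p(5/3) = 209/27.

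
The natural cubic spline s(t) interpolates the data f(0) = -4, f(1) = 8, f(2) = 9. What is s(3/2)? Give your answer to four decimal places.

9.5313

Write M_i for s''(x_i). With h_i = 1, 1 and divided differences Δ_i = 12, 1, the continuity of s' gives the tridiagonal system
  1·M_0 + 4·M_1 + 1·M_2 = 6(Δ_1 - Δ_0) = -66
Natural end conditions: M_0 = M_2 = 0.
Solving: M_0 = 0, M_1 = -33/2, M_2 = 0.
On [1, 2], s(t) = 8 + 13/2·(t - 1) - 33/4·(t - 1)² + 11/4·(t - 1)³.
With (t - 1) = 1/2: s(3/2) = 305/32.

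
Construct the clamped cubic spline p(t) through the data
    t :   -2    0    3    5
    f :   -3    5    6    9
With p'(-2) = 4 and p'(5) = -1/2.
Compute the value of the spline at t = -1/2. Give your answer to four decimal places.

Write σ_i for p''(x_i). With h_i = 2, 3, 2 and divided differences Δ_i = 4, 1/3, 3/2, the continuity of p' gives the tridiagonal system
  2·σ_0 + 10·σ_1 + 3·σ_2 = 6(Δ_1 - Δ_0) = -22
  3·σ_1 + 10·σ_2 + 2·σ_3 = 6(Δ_2 - Δ_1) = 7
Clamped end conditions give two more equations: 2h_0·σ_0 + h_0·σ_1 = 6(Δ_0 - p'(-2)) = 0 and h_2·σ_2 + 2h_2·σ_3 = 6(p'(5) - Δ_2) = -12.
Forward elimination and back-substitution give σ_0 = 79/48, σ_1 = -79/24, σ_2 = 61/24, σ_3 = -205/48.
On [-2, 0], p(t) = -3 + 4·(t + 2) + 79/96·(t + 2)² - 79/192·(t + 2)³.
With (t + 2) = 3/2: p(-1/2) = 1773/512.

3.4629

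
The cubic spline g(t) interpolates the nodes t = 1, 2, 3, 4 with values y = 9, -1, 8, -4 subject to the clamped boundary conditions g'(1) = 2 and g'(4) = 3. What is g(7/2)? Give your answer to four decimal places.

Put M_i = g'' at the i-th knot. Here h = (1, 1, 1) and Δ = (-10, 9, -12), so the interior equations h_(i-1)·M_(i-1) + 2(h_(i-1)+h_i)·M_i + h_i·M_(i+1) = 6(Δ_i − Δ_(i-1)) read
  1·M_0 + 4·M_1 + 1·M_2 = 6(Δ_1 - Δ_0) = 114
  1·M_1 + 4·M_2 + 1·M_3 = 6(Δ_2 - Δ_1) = -126
Clamped end conditions give two more equations: 2h_0·M_0 + h_0·M_1 = 6(Δ_0 - g'(1)) = -72 and h_2·M_2 + 2h_2·M_3 = 6(g'(4) - Δ_2) = 90.
Forward elimination and back-substitution give M_0 = -1004/15, M_1 = 928/15, M_2 = -998/15, M_3 = 1174/15.
On [3, 4], g(t) = 8 - 43/15·(t - 3) - 499/15·(t - 3)² + 362/15·(t - 3)³.
With (t - 3) = 1/2: g(7/2) = 19/15.

1.2667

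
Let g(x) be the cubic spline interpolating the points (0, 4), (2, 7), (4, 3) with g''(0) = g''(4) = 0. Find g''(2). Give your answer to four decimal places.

-2.6250

Write m_i for g''(x_i). With h_i = 2, 2 and divided differences Δ_i = 3/2, -2, the continuity of g' gives the tridiagonal system
  2·m_0 + 8·m_1 + 2·m_2 = 6(Δ_1 - Δ_0) = -21
Natural end conditions: m_0 = m_2 = 0.
Solving: m_0 = 0, m_1 = -21/8, m_2 = 0.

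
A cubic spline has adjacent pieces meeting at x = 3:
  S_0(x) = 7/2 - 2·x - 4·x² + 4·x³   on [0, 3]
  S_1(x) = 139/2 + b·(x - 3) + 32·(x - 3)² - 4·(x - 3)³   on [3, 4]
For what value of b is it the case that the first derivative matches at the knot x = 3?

S_0'(x) = -2 - 8·x + 12·x², so S_0'(3) = 82. On the right, S_1'(3) = b, so b = 82.

82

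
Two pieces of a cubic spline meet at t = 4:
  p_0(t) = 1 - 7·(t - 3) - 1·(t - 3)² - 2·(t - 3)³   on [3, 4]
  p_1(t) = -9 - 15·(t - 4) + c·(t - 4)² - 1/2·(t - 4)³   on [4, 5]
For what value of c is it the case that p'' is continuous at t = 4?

-7

p_0''(t) = -2 - 12·(t - 3), so p_0''(4) = -14. On the right, p_1''(4) = 2c, so c = -7.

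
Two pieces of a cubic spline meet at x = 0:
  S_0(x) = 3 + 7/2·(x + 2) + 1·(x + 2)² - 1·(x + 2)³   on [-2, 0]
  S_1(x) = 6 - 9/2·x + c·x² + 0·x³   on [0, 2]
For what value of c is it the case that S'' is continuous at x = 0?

S_0''(x) = 2 - 6·(x + 2), so S_0''(0) = -10. On the right, S_1''(0) = 2c, so c = -5.

-5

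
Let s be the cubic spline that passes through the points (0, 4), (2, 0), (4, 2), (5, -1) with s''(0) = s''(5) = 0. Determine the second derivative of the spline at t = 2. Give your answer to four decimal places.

Let σ_i = s''(x_i). Step sizes h_i = 2, 2, 1; slopes of the chords Δ_i = (y_(i+1) - y_i)/h_i = -2, 1, -3.
  2·σ_0 + 8·σ_1 + 2·σ_2 = 6(Δ_1 - Δ_0) = 18
  2·σ_1 + 6·σ_2 + 1·σ_3 = 6(Δ_2 - Δ_1) = -24
Natural end conditions: σ_0 = σ_3 = 0.
Solving the tridiagonal system: σ_0 = 0, σ_1 = 39/11, σ_2 = -57/11, σ_3 = 0.

3.5455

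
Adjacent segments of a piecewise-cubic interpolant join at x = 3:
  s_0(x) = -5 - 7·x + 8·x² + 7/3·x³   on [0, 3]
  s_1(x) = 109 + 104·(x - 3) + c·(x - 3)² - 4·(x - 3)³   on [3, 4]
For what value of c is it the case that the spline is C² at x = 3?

29

s_0''(x) = 16 + 14·x, so s_0''(3) = 58. On the right, s_1''(3) = 2c, so c = 29.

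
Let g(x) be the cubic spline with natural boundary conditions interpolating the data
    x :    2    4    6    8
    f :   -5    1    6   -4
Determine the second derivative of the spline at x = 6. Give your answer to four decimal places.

-5.9000

With M_i denoting the second derivative at x_i, h_i = 2, 2, 2, and Δ_i = (y_(i+1) − y_i)/h_i = 3, 5/2, -5:
  2·M_0 + 8·M_1 + 2·M_2 = 6(Δ_1 - Δ_0) = -3
  2·M_1 + 8·M_2 + 2·M_3 = 6(Δ_2 - Δ_1) = -45
Natural end conditions: M_0 = M_3 = 0.
Solving the tridiagonal system: M_0 = 0, M_1 = 11/10, M_2 = -59/10, M_3 = 0.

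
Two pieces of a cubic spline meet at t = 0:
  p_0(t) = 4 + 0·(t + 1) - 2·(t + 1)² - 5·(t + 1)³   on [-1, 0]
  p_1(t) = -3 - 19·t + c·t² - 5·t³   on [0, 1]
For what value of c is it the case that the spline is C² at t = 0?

p_0''(t) = -4 - 30·(t + 1), so p_0''(0) = -34. On the right, p_1''(0) = 2c, so c = -17.

-17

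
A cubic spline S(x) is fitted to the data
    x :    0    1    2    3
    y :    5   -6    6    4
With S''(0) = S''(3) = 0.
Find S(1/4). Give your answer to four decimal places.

Write M_i for S''(x_i). With h_i = 1, 1, 1 and divided differences Δ_i = -11, 12, -2, the continuity of S' gives the tridiagonal system
  1·M_0 + 4·M_1 + 1·M_2 = 6(Δ_1 - Δ_0) = 138
  1·M_1 + 4·M_2 + 1·M_3 = 6(Δ_2 - Δ_1) = -84
Natural end conditions: M_0 = M_3 = 0.
Solving: M_0 = 0, M_1 = 212/5, M_2 = -158/5, M_3 = 0.
On [0, 1], S(x) = 5 - 271/15·x + 0·x² + 106/15·x³.
With x = 1/4: S(1/4) = 19/32.

0.5938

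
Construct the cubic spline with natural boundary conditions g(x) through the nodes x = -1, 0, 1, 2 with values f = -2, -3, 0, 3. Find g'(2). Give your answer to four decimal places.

With M_i denoting the second derivative at x_i, h_i = 1, 1, 1, and Δ_i = (y_(i+1) − y_i)/h_i = -1, 3, 3:
  1·M_0 + 4·M_1 + 1·M_2 = 6(Δ_1 - Δ_0) = 24
  1·M_1 + 4·M_2 + 1·M_3 = 6(Δ_2 - Δ_1) = 0
Natural end conditions: M_0 = M_3 = 0.
Solving: M_0 = 0, M_1 = 32/5, M_2 = -8/5, M_3 = 0.
On [1, 2], g'(x) = b_2 + 2c_2·(x - 1) + 3d_2·(x - 1)² with b_2 = Δ_2 - h_2(2M_2 + M_3)/6 = 53/15, c_2 = M_2/2 = -4/5, d_2 = (M_3 - M_2)/(6h_2) = 4/15. So g'(2) = 41/15.

2.7333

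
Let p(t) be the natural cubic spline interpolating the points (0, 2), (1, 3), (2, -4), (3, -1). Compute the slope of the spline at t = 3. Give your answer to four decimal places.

6.2000

With m_i denoting the second derivative at x_i, h_i = 1, 1, 1, and Δ_i = (y_(i+1) − y_i)/h_i = 1, -7, 3:
  1·m_0 + 4·m_1 + 1·m_2 = 6(Δ_1 - Δ_0) = -48
  1·m_1 + 4·m_2 + 1·m_3 = 6(Δ_2 - Δ_1) = 60
Natural end conditions: m_0 = m_3 = 0.
Forward elimination and back-substitution give m_0 = 0, m_1 = -84/5, m_2 = 96/5, m_3 = 0.
On [2, 3], p'(t) = b_2 + 2c_2·(t - 2) + 3d_2·(t - 2)² with b_2 = Δ_2 - h_2(2m_2 + m_3)/6 = -17/5, c_2 = m_2/2 = 48/5, d_2 = (m_3 - m_2)/(6h_2) = -16/5. So p'(3) = 31/5.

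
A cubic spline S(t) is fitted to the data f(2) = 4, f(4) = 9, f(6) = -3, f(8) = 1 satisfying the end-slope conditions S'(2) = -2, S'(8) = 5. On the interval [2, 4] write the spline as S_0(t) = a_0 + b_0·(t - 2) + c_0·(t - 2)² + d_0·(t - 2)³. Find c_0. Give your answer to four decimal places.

6.3167

Let σ_i = S''(x_i). Step sizes h_i = 2, 2, 2; slopes of the chords Δ_i = (y_(i+1) - y_i)/h_i = 5/2, -6, 2.
  2·σ_0 + 8·σ_1 + 2·σ_2 = 6(Δ_1 - Δ_0) = -51
  2·σ_1 + 8·σ_2 + 2·σ_3 = 6(Δ_2 - Δ_1) = 48
Clamped end conditions give two more equations: 2h_0·σ_0 + h_0·σ_1 = 6(Δ_0 - S'(2)) = 27 and h_2·σ_2 + 2h_2·σ_3 = 6(S'(8) - Δ_2) = 18.
Hence σ_0 = 379/30, σ_1 = -353/30, σ_2 = 134/15, σ_3 = 1/30.
On [2, 4], with S_0(t) = a_0 + b_0·(t - 2) + c_0·(t - 2)² + d_0·(t - 2)³: c_0 = σ_0/2 = 379/60, d_0 = (σ_1 - σ_0)/(6h_0) = -61/30, b_0 = Δ_0 - h_0(2σ_0 + σ_1)/6 = -2.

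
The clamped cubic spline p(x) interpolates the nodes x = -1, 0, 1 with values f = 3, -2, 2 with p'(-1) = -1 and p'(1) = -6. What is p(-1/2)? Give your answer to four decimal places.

0.2500

Put m_i = p'' at the i-th knot. Here h = (1, 1) and Δ = (-5, 4), so the interior equations h_(i-1)·m_(i-1) + 2(h_(i-1)+h_i)·m_i + h_i·m_(i+1) = 6(Δ_i − Δ_(i-1)) read
  1·m_0 + 4·m_1 + 1·m_2 = 6(Δ_1 - Δ_0) = 54
Clamped end conditions give two more equations: 2h_0·m_0 + h_0·m_1 = 6(Δ_0 - p'(-1)) = -24 and h_1·m_1 + 2h_1·m_2 = 6(p'(1) - Δ_1) = -60.
Hence m_0 = -28, m_1 = 32, m_2 = -46.
On [-1, 0], p(x) = 3 - 1·(x + 1) - 14·(x + 1)² + 10·(x + 1)³.
With (x + 1) = 1/2: p(-1/2) = 1/4.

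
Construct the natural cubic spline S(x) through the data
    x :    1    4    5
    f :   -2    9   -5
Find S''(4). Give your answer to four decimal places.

With M_i denoting the second derivative at x_i, h_i = 3, 1, and Δ_i = (y_(i+1) − y_i)/h_i = 11/3, -14:
  3·M_0 + 8·M_1 + 1·M_2 = 6(Δ_1 - Δ_0) = -106
Natural end conditions: M_0 = M_2 = 0.
Solving: M_0 = 0, M_1 = -53/4, M_2 = 0.

-13.2500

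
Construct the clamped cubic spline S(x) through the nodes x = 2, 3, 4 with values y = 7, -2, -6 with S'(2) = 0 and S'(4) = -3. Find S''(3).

18

Put M_i = S'' at the i-th knot. Here h = (1, 1) and Δ = (-9, -4), so the interior equations h_(i-1)·M_(i-1) + 2(h_(i-1)+h_i)·M_i + h_i·M_(i+1) = 6(Δ_i − Δ_(i-1)) read
  1·M_0 + 4·M_1 + 1·M_2 = 6(Δ_1 - Δ_0) = 30
Clamped end conditions give two more equations: 2h_0·M_0 + h_0·M_1 = 6(Δ_0 - S'(2)) = -54 and h_1·M_1 + 2h_1·M_2 = 6(S'(4) - Δ_1) = 6.
Hence M_0 = -36, M_1 = 18, M_2 = -6.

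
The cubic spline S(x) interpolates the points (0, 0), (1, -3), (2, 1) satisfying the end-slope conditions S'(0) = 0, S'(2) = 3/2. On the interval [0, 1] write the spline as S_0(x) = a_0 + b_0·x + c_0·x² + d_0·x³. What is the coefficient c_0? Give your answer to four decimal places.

-9.3750

Write M_i for S''(x_i). With h_i = 1, 1 and divided differences Δ_i = -3, 4, the continuity of S' gives the tridiagonal system
  1·M_0 + 4·M_1 + 1·M_2 = 6(Δ_1 - Δ_0) = 42
Clamped end conditions give two more equations: 2h_0·M_0 + h_0·M_1 = 6(Δ_0 - S'(0)) = -18 and h_1·M_1 + 2h_1·M_2 = 6(S'(2) - Δ_1) = -15.
Hence M_0 = -75/4, M_1 = 39/2, M_2 = -69/4.
On [0, 1], with S_0(x) = a_0 + b_0·x + c_0·x² + d_0·x³: c_0 = M_0/2 = -75/8, d_0 = (M_1 - M_0)/(6h_0) = 51/8, b_0 = Δ_0 - h_0(2M_0 + M_1)/6 = 0.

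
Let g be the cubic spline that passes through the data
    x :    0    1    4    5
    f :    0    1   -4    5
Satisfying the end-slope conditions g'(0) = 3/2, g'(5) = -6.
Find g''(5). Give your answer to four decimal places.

-54.1111

With M_i denoting the second derivative at x_i, h_i = 1, 3, 1, and Δ_i = (y_(i+1) − y_i)/h_i = 1, -5/3, 9:
  1·M_0 + 8·M_1 + 3·M_2 = 6(Δ_1 - Δ_0) = -16
  3·M_1 + 8·M_2 + 1·M_3 = 6(Δ_2 - Δ_1) = 64
Clamped end conditions give two more equations: 2h_0·M_0 + h_0·M_1 = 6(Δ_0 - g'(0)) = -3 and h_2·M_2 + 2h_2·M_3 = 6(g'(5) - Δ_2) = -90.
Solving: M_0 = 28/9, M_1 = -83/9, M_2 = 164/9, M_3 = -487/9.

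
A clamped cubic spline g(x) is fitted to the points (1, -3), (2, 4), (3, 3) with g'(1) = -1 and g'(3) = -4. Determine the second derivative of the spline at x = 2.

With M_i denoting the second derivative at x_i, h_i = 1, 1, and Δ_i = (y_(i+1) − y_i)/h_i = 7, -1:
  1·M_0 + 4·M_1 + 1·M_2 = 6(Δ_1 - Δ_0) = -48
Clamped end conditions give two more equations: 2h_0·M_0 + h_0·M_1 = 6(Δ_0 - g'(1)) = 48 and h_1·M_1 + 2h_1·M_2 = 6(g'(3) - Δ_1) = -18.
Forward elimination and back-substitution give M_0 = 69/2, M_1 = -21, M_2 = 3/2.

-21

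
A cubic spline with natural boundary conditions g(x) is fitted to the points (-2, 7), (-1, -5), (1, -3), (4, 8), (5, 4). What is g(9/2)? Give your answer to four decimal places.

With σ_i denoting the second derivative at x_i, h_i = 1, 2, 3, 1, and Δ_i = (y_(i+1) − y_i)/h_i = -12, 1, 11/3, -4:
  1·σ_0 + 6·σ_1 + 2·σ_2 = 6(Δ_1 - Δ_0) = 78
  2·σ_1 + 10·σ_2 + 3·σ_3 = 6(Δ_2 - Δ_1) = 16
  3·σ_2 + 8·σ_3 + 1·σ_4 = 6(Δ_3 - Δ_2) = -46
Natural end conditions: σ_0 = σ_4 = 0.
Solving: σ_0 = 0, σ_1 = 2503/197, σ_2 = 174/197, σ_3 = -1198/197, σ_4 = 0.
On [4, 5], g(x) = 8 - 1166/591·(x - 4) - 599/197·(x - 4)² + 599/591·(x - 4)³.
With (x - 4) = 1/2: g(9/2) = 10055/1576.

6.3801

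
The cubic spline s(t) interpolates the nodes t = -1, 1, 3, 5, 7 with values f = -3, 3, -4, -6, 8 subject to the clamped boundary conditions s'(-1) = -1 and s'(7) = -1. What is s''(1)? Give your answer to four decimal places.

-7.6607

Let σ_i = s''(x_i). Step sizes h_i = 2, 2, 2, 2; slopes of the chords Δ_i = (y_(i+1) - y_i)/h_i = 3, -7/2, -1, 7.
  2·σ_0 + 8·σ_1 + 2·σ_2 = 6(Δ_1 - Δ_0) = -39
  2·σ_1 + 8·σ_2 + 2·σ_3 = 6(Δ_2 - Δ_1) = 15
  2·σ_2 + 8·σ_3 + 2·σ_4 = 6(Δ_3 - Δ_2) = 48
Clamped end conditions give two more equations: 2h_0·σ_0 + h_0·σ_1 = 6(Δ_0 - s'(-1)) = 24 and h_3·σ_3 + 2h_3·σ_4 = 6(s'(7) - Δ_3) = -48.
Forward elimination and back-substitution give σ_0 = 1101/112, σ_1 = -429/56, σ_2 = 21/16, σ_3 = 555/56, σ_4 = -1899/112.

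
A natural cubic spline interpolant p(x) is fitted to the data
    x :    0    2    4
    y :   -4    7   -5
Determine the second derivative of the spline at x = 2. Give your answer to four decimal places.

With M_i denoting the second derivative at x_i, h_i = 2, 2, and Δ_i = (y_(i+1) − y_i)/h_i = 11/2, -6:
  2·M_0 + 8·M_1 + 2·M_2 = 6(Δ_1 - Δ_0) = -69
Natural end conditions: M_0 = M_2 = 0.
Solving: M_0 = 0, M_1 = -69/8, M_2 = 0.

-8.6250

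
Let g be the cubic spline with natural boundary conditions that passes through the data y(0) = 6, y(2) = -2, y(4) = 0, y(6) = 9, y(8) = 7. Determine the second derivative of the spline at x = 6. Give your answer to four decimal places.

-4.9018

Put M_i = g'' at the i-th knot. Here h = (2, 2, 2, 2) and Δ = (-4, 1, 9/2, -1), so the interior equations h_(i-1)·M_(i-1) + 2(h_(i-1)+h_i)·M_i + h_i·M_(i+1) = 6(Δ_i − Δ_(i-1)) read
  2·M_0 + 8·M_1 + 2·M_2 = 6(Δ_1 - Δ_0) = 30
  2·M_1 + 8·M_2 + 2·M_3 = 6(Δ_2 - Δ_1) = 21
  2·M_2 + 8·M_3 + 2·M_4 = 6(Δ_3 - Δ_2) = -33
Natural end conditions: M_0 = M_4 = 0.
Forward elimination and back-substitution give M_0 = 0, M_1 = 333/112, M_2 = 87/28, M_3 = -549/112, M_4 = 0.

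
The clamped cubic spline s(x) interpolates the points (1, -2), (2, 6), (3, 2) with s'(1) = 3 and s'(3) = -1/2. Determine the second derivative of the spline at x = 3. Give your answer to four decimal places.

Write m_i for s''(x_i). With h_i = 1, 1 and divided differences Δ_i = 8, -4, the continuity of s' gives the tridiagonal system
  1·m_0 + 4·m_1 + 1·m_2 = 6(Δ_1 - Δ_0) = -72
Clamped end conditions give two more equations: 2h_0·m_0 + h_0·m_1 = 6(Δ_0 - s'(1)) = 30 and h_1·m_1 + 2h_1·m_2 = 6(s'(3) - Δ_1) = 21.
Solving: m_0 = 125/4, m_1 = -65/2, m_2 = 107/4.

26.7500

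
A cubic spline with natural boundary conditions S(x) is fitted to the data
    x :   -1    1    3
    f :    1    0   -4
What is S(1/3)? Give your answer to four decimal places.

With m_i denoting the second derivative at x_i, h_i = 2, 2, and Δ_i = (y_(i+1) − y_i)/h_i = -1/2, -2:
  2·m_0 + 8·m_1 + 2·m_2 = 6(Δ_1 - Δ_0) = -9
Natural end conditions: m_0 = m_2 = 0.
Solving: m_0 = 0, m_1 = -9/8, m_2 = 0.
On [-1, 1], S(x) = 1 - 1/8·(x + 1) + 0·(x + 1)² - 3/32·(x + 1)³.
With (x + 1) = 4/3: S(1/3) = 11/18.

0.6111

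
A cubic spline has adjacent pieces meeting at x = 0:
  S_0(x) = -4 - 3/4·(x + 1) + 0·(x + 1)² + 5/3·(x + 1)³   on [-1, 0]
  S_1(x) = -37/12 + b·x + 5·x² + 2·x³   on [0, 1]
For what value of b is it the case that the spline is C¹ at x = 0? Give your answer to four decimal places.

4.2500

S_0'(x) = -3/4 + 0·(x + 1) + 5·(x + 1)², so S_0'(0) = 17/4. On the right, S_1'(0) = b, so b = 17/4.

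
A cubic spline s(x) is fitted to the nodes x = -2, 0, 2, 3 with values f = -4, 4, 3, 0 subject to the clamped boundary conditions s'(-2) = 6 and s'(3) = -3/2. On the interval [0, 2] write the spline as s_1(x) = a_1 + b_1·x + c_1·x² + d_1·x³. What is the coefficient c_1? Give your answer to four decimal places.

-1.1087

With m_i denoting the second derivative at x_i, h_i = 2, 2, 1, and Δ_i = (y_(i+1) − y_i)/h_i = 4, -1/2, -3:
  2·m_0 + 8·m_1 + 2·m_2 = 6(Δ_1 - Δ_0) = -27
  2·m_1 + 6·m_2 + 1·m_3 = 6(Δ_2 - Δ_1) = -15
Clamped end conditions give two more equations: 2h_0·m_0 + h_0·m_1 = 6(Δ_0 - s'(-2)) = -12 and h_2·m_2 + 2h_2·m_3 = 6(s'(3) - Δ_2) = 9.
Hence m_0 = -87/46, m_1 = -51/23, m_2 = -63/23, m_3 = 135/23.
On [0, 2], with s_1(x) = a_1 + b_1·x + c_1·x² + d_1·x³: c_1 = m_1/2 = -51/46, d_1 = (m_2 - m_1)/(6h_1) = -1/23, b_1 = Δ_1 - h_1(2m_1 + m_2)/6 = 87/46.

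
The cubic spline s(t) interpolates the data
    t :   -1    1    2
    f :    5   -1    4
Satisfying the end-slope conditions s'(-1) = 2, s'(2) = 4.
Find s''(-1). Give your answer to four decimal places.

-14.8333

Write σ_i for s''(x_i). With h_i = 2, 1 and divided differences Δ_i = -3, 5, the continuity of s' gives the tridiagonal system
  2·σ_0 + 6·σ_1 + 1·σ_2 = 6(Δ_1 - Δ_0) = 48
Clamped end conditions give two more equations: 2h_0·σ_0 + h_0·σ_1 = 6(Δ_0 - s'(-1)) = -30 and h_1·σ_1 + 2h_1·σ_2 = 6(s'(2) - Δ_1) = -6.
Solving: σ_0 = -89/6, σ_1 = 44/3, σ_2 = -31/3.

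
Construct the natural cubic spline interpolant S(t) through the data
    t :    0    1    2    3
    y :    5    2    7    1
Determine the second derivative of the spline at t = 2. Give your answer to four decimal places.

-20.8000

With m_i denoting the second derivative at x_i, h_i = 1, 1, 1, and Δ_i = (y_(i+1) − y_i)/h_i = -3, 5, -6:
  1·m_0 + 4·m_1 + 1·m_2 = 6(Δ_1 - Δ_0) = 48
  1·m_1 + 4·m_2 + 1·m_3 = 6(Δ_2 - Δ_1) = -66
Natural end conditions: m_0 = m_3 = 0.
Hence m_0 = 0, m_1 = 86/5, m_2 = -104/5, m_3 = 0.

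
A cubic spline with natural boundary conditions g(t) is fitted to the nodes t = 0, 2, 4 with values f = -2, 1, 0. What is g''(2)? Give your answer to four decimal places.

With σ_i denoting the second derivative at x_i, h_i = 2, 2, and Δ_i = (y_(i+1) − y_i)/h_i = 3/2, -1/2:
  2·σ_0 + 8·σ_1 + 2·σ_2 = 6(Δ_1 - Δ_0) = -12
Natural end conditions: σ_0 = σ_2 = 0.
Forward elimination and back-substitution give σ_0 = 0, σ_1 = -3/2, σ_2 = 0.

-1.5000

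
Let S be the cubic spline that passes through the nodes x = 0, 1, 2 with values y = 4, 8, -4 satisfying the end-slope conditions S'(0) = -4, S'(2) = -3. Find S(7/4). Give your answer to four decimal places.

-1.9023

Let σ_i = S''(x_i). Step sizes h_i = 1, 1; slopes of the chords Δ_i = (y_(i+1) - y_i)/h_i = 4, -12.
  1·σ_0 + 4·σ_1 + 1·σ_2 = 6(Δ_1 - Δ_0) = -96
Clamped end conditions give two more equations: 2h_0·σ_0 + h_0·σ_1 = 6(Δ_0 - S'(0)) = 48 and h_1·σ_1 + 2h_1·σ_2 = 6(S'(2) - Δ_1) = 54.
Forward elimination and back-substitution give σ_0 = 97/2, σ_1 = -49, σ_2 = 103/2.
On [1, 2], S(x) = 8 - 17/4·(x - 1) - 49/2·(x - 1)² + 67/4·(x - 1)³.
With (x - 1) = 3/4: S(7/4) = -487/256.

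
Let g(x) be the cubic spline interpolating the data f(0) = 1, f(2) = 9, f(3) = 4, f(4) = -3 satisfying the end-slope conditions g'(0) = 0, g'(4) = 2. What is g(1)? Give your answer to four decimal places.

4.9545

Write m_i for g''(x_i). With h_i = 2, 1, 1 and divided differences Δ_i = 4, -5, -7, the continuity of g' gives the tridiagonal system
  2·m_0 + 6·m_1 + 1·m_2 = 6(Δ_1 - Δ_0) = -54
  1·m_1 + 4·m_2 + 1·m_3 = 6(Δ_2 - Δ_1) = -12
Clamped end conditions give two more equations: 2h_0·m_0 + h_0·m_1 = 6(Δ_0 - g'(0)) = 24 and h_2·m_2 + 2h_2·m_3 = 6(g'(4) - Δ_2) = 54.
Solving: m_0 = 130/11, m_1 = -128/11, m_2 = -86/11, m_3 = 340/11.
On [0, 2], g(x) = 1 + 0·x + 65/11·x² - 43/22·x³.
With x = 1: g(1) = 109/22.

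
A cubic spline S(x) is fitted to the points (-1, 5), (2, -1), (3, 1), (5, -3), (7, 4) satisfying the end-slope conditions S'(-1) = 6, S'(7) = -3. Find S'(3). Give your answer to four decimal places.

0.5250

Let σ_i = S''(x_i). Step sizes h_i = 3, 1, 2, 2; slopes of the chords Δ_i = (y_(i+1) - y_i)/h_i = -2, 2, -2, 7/2.
  3·σ_0 + 8·σ_1 + 1·σ_2 = 6(Δ_1 - Δ_0) = 24
  1·σ_1 + 6·σ_2 + 2·σ_3 = 6(Δ_2 - Δ_1) = -24
  2·σ_2 + 8·σ_3 + 2·σ_4 = 6(Δ_3 - Δ_2) = 33
Clamped end conditions give two more equations: 2h_0·σ_0 + h_0·σ_1 = 6(Δ_0 - S'(-1)) = -48 and h_3·σ_3 + 2h_3·σ_4 = 6(S'(7) - Δ_3) = -39.
Solving the tridiagonal system: σ_0 = -1979/160, σ_1 = 699/80, σ_2 = -1407/160, σ_3 = 801/80, σ_4 = -2361/160.
On [3, 5], S'(x) = b_2 + 2c_2·(x - 3) + 3d_2·(x - 3)² with b_2 = Δ_2 - h_2(2σ_2 + σ_3)/6 = 21/40, c_2 = σ_2/2 = -1407/320, d_2 = (σ_3 - σ_2)/(6h_2) = 1003/640. So S'(3) = 21/40.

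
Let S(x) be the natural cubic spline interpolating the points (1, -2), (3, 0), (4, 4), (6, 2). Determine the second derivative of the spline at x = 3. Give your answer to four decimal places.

Write m_i for S''(x_i). With h_i = 2, 1, 2 and divided differences Δ_i = 1, 4, -1, the continuity of S' gives the tridiagonal system
  2·m_0 + 6·m_1 + 1·m_2 = 6(Δ_1 - Δ_0) = 18
  1·m_1 + 6·m_2 + 2·m_3 = 6(Δ_2 - Δ_1) = -30
Natural end conditions: m_0 = m_3 = 0.
Hence m_0 = 0, m_1 = 138/35, m_2 = -198/35, m_3 = 0.

3.9429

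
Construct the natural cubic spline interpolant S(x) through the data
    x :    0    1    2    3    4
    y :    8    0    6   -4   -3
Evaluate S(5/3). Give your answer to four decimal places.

4.8466

Put m_i = S'' at the i-th knot. Here h = (1, 1, 1, 1) and Δ = (-8, 6, -10, 1), so the interior equations h_(i-1)·m_(i-1) + 2(h_(i-1)+h_i)·m_i + h_i·m_(i+1) = 6(Δ_i − Δ_(i-1)) read
  1·m_0 + 4·m_1 + 1·m_2 = 6(Δ_1 - Δ_0) = 84
  1·m_1 + 4·m_2 + 1·m_3 = 6(Δ_2 - Δ_1) = -96
  1·m_2 + 4·m_3 + 1·m_4 = 6(Δ_3 - Δ_2) = 66
Natural end conditions: m_0 = m_4 = 0.
Hence m_0 = 0, m_1 = 855/28, m_2 = -267/7, m_3 = 729/28, m_4 = 0.
On [1, 2], S(x) = 0 + 61/28·(x - 1) + 855/56·(x - 1)² - 641/56·(x - 1)³.
With (x - 1) = 2/3: S(5/3) = 916/189.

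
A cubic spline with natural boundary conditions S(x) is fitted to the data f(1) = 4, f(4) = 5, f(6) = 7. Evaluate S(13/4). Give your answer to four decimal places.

With σ_i denoting the second derivative at x_i, h_i = 3, 2, and Δ_i = (y_(i+1) − y_i)/h_i = 1/3, 1:
  3·σ_0 + 10·σ_1 + 2·σ_2 = 6(Δ_1 - Δ_0) = 4
Natural end conditions: σ_0 = σ_2 = 0.
Solving: σ_0 = 0, σ_1 = 2/5, σ_2 = 0.
On [1, 4], S(x) = 4 + 2/15·(x - 1) + 0·(x - 1)² + 1/45·(x - 1)³.
With (x - 1) = 9/4: S(13/4) = 1457/320.

4.5531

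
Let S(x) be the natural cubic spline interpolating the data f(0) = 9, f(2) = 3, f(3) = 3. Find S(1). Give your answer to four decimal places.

5.2500

Write m_i for S''(x_i). With h_i = 2, 1 and divided differences Δ_i = -3, 0, the continuity of S' gives the tridiagonal system
  2·m_0 + 6·m_1 + 1·m_2 = 6(Δ_1 - Δ_0) = 18
Natural end conditions: m_0 = m_2 = 0.
Solving: m_0 = 0, m_1 = 3, m_2 = 0.
On [0, 2], S(x) = 9 - 4·x + 0·x² + 1/4·x³.
With x = 1: S(1) = 21/4.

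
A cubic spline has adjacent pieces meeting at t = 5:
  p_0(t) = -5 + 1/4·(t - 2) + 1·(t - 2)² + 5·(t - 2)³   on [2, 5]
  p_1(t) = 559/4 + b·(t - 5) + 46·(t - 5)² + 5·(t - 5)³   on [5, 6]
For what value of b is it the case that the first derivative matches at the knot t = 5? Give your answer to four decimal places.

141.2500

p_0'(t) = 1/4 + 2·(t - 2) + 15·(t - 2)², so p_0'(5) = 565/4. On the right, p_1'(5) = b, so b = 565/4.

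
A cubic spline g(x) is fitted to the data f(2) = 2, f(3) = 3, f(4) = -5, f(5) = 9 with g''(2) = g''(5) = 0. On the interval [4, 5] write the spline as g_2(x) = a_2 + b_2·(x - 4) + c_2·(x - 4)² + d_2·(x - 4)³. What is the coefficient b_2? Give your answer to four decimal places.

1.0667

With σ_i denoting the second derivative at x_i, h_i = 1, 1, 1, and Δ_i = (y_(i+1) − y_i)/h_i = 1, -8, 14:
  1·σ_0 + 4·σ_1 + 1·σ_2 = 6(Δ_1 - Δ_0) = -54
  1·σ_1 + 4·σ_2 + 1·σ_3 = 6(Δ_2 - Δ_1) = 132
Natural end conditions: σ_0 = σ_3 = 0.
Hence σ_0 = 0, σ_1 = -116/5, σ_2 = 194/5, σ_3 = 0.
On [4, 5], with g_2(x) = a_2 + b_2·(x - 4) + c_2·(x - 4)² + d_2·(x - 4)³: c_2 = σ_2/2 = 97/5, d_2 = (σ_3 - σ_2)/(6h_2) = -97/15, b_2 = Δ_2 - h_2(2σ_2 + σ_3)/6 = 16/15.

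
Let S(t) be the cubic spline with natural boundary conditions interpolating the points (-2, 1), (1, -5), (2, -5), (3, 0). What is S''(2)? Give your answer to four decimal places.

7.3548

Put M_i = S'' at the i-th knot. Here h = (3, 1, 1) and Δ = (-2, 0, 5), so the interior equations h_(i-1)·M_(i-1) + 2(h_(i-1)+h_i)·M_i + h_i·M_(i+1) = 6(Δ_i − Δ_(i-1)) read
  3·M_0 + 8·M_1 + 1·M_2 = 6(Δ_1 - Δ_0) = 12
  1·M_1 + 4·M_2 + 1·M_3 = 6(Δ_2 - Δ_1) = 30
Natural end conditions: M_0 = M_3 = 0.
Solving: M_0 = 0, M_1 = 18/31, M_2 = 228/31, M_3 = 0.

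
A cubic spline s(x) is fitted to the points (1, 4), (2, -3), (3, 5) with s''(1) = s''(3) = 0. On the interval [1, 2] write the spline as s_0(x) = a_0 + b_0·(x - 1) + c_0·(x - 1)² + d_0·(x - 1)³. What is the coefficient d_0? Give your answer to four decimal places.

Write M_i for s''(x_i). With h_i = 1, 1 and divided differences Δ_i = -7, 8, the continuity of s' gives the tridiagonal system
  1·M_0 + 4·M_1 + 1·M_2 = 6(Δ_1 - Δ_0) = 90
Natural end conditions: M_0 = M_2 = 0.
Hence M_0 = 0, M_1 = 45/2, M_2 = 0.
On [1, 2], with s_0(x) = a_0 + b_0·(x - 1) + c_0·(x - 1)² + d_0·(x - 1)³: c_0 = M_0/2 = 0, d_0 = (M_1 - M_0)/(6h_0) = 15/4, b_0 = Δ_0 - h_0(2M_0 + M_1)/6 = -43/4.

3.7500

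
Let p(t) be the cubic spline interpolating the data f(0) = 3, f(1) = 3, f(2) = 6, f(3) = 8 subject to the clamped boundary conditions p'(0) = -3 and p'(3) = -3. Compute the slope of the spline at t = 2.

With σ_i denoting the second derivative at x_i, h_i = 1, 1, 1, and Δ_i = (y_(i+1) − y_i)/h_i = 0, 3, 2:
  1·σ_0 + 4·σ_1 + 1·σ_2 = 6(Δ_1 - Δ_0) = 18
  1·σ_1 + 4·σ_2 + 1·σ_3 = 6(Δ_2 - Δ_1) = -6
Clamped end conditions give two more equations: 2h_0·σ_0 + h_0·σ_1 = 6(Δ_0 - p'(0)) = 18 and h_2·σ_2 + 2h_2·σ_3 = 6(p'(3) - Δ_2) = -30.
Solving: σ_0 = 8, σ_1 = 2, σ_2 = 2, σ_3 = -16.
On [2, 3], p'(t) = b_2 + 2c_2·(t - 2) + 3d_2·(t - 2)² with b_2 = Δ_2 - h_2(2σ_2 + σ_3)/6 = 4, c_2 = σ_2/2 = 1, d_2 = (σ_3 - σ_2)/(6h_2) = -3. So p'(2) = 4.

4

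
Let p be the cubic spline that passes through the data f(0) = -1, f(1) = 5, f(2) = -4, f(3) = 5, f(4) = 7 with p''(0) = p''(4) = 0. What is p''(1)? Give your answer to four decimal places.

-32.5714

With m_i denoting the second derivative at x_i, h_i = 1, 1, 1, 1, and Δ_i = (y_(i+1) − y_i)/h_i = 6, -9, 9, 2:
  1·m_0 + 4·m_1 + 1·m_2 = 6(Δ_1 - Δ_0) = -90
  1·m_1 + 4·m_2 + 1·m_3 = 6(Δ_2 - Δ_1) = 108
  1·m_2 + 4·m_3 + 1·m_4 = 6(Δ_3 - Δ_2) = -42
Natural end conditions: m_0 = m_4 = 0.
Solving the tridiagonal system: m_0 = 0, m_1 = -228/7, m_2 = 282/7, m_3 = -144/7, m_4 = 0.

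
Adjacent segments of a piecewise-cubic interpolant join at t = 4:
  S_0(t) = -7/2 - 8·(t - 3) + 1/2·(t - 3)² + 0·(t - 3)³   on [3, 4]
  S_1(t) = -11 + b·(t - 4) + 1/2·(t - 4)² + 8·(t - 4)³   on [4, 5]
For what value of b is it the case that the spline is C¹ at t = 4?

-7

S_0'(t) = -8 + 1·(t - 3) + 0·(t - 3)², so S_0'(4) = -7. On the right, S_1'(4) = b, so b = -7.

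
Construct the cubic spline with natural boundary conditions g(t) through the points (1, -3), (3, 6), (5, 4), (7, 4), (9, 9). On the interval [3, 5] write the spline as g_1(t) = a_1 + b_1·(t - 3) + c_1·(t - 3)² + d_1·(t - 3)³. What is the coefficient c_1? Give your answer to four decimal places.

-2.2500

Write M_i for g''(x_i). With h_i = 2, 2, 2, 2 and divided differences Δ_i = 9/2, -1, 0, 5/2, the continuity of g' gives the tridiagonal system
  2·M_0 + 8·M_1 + 2·M_2 = 6(Δ_1 - Δ_0) = -33
  2·M_1 + 8·M_2 + 2·M_3 = 6(Δ_2 - Δ_1) = 6
  2·M_2 + 8·M_3 + 2·M_4 = 6(Δ_3 - Δ_2) = 15
Natural end conditions: M_0 = M_4 = 0.
Forward elimination and back-substitution give M_0 = 0, M_1 = -9/2, M_2 = 3/2, M_3 = 3/2, M_4 = 0.
On [3, 5], with g_1(t) = a_1 + b_1·(t - 3) + c_1·(t - 3)² + d_1·(t - 3)³: c_1 = M_1/2 = -9/4, d_1 = (M_2 - M_1)/(6h_1) = 1/2, b_1 = Δ_1 - h_1(2M_1 + M_2)/6 = 3/2.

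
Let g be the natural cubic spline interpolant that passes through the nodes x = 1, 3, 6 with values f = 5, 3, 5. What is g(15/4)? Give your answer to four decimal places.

Put m_i = g'' at the i-th knot. Here h = (2, 3) and Δ = (-1, 2/3), so the interior equations h_(i-1)·m_(i-1) + 2(h_(i-1)+h_i)·m_i + h_i·m_(i+1) = 6(Δ_i − Δ_(i-1)) read
  2·m_0 + 10·m_1 + 3·m_2 = 6(Δ_1 - Δ_0) = 10
Natural end conditions: m_0 = m_2 = 0.
Hence m_0 = 0, m_1 = 1, m_2 = 0.
On [3, 6], g(x) = 3 - 1/3·(x - 3) + 1/2·(x - 3)² - 1/18·(x - 3)³.
With (x - 3) = 3/4: g(15/4) = 385/128.

3.0078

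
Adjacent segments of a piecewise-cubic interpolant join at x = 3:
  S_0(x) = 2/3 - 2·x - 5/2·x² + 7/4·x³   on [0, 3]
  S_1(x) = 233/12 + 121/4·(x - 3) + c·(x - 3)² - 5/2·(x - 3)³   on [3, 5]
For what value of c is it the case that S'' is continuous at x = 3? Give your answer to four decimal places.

13.2500

S_0''(x) = -5 + 21/2·x, so S_0''(3) = 53/2. On the right, S_1''(3) = 2c, so c = 53/4.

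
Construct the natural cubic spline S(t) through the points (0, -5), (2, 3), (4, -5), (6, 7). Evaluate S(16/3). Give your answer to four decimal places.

1.1037

Let M_i = S''(x_i). Step sizes h_i = 2, 2, 2; slopes of the chords Δ_i = (y_(i+1) - y_i)/h_i = 4, -4, 6.
  2·M_0 + 8·M_1 + 2·M_2 = 6(Δ_1 - Δ_0) = -48
  2·M_1 + 8·M_2 + 2·M_3 = 6(Δ_2 - Δ_1) = 60
Natural end conditions: M_0 = M_3 = 0.
Solving the tridiagonal system: M_0 = 0, M_1 = -42/5, M_2 = 48/5, M_3 = 0.
On [4, 6], S(t) = -5 - 2/5·(t - 4) + 24/5·(t - 4)² - 4/5·(t - 4)³.
With (t - 4) = 4/3: S(16/3) = 149/135.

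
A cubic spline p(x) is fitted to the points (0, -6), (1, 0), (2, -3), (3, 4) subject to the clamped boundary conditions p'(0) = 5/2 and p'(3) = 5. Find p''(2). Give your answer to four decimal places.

Write M_i for p''(x_i). With h_i = 1, 1, 1 and divided differences Δ_i = 6, -3, 7, the continuity of p' gives the tridiagonal system
  1·M_0 + 4·M_1 + 1·M_2 = 6(Δ_1 - Δ_0) = -54
  1·M_1 + 4·M_2 + 1·M_3 = 6(Δ_2 - Δ_1) = 60
Clamped end conditions give two more equations: 2h_0·M_0 + h_0·M_1 = 6(Δ_0 - p'(0)) = 21 and h_2·M_2 + 2h_2·M_3 = 6(p'(3) - Δ_2) = -12.
Solving the tridiagonal system: M_0 = 352/15, M_1 = -389/15, M_2 = 394/15, M_3 = -287/15.

26.2667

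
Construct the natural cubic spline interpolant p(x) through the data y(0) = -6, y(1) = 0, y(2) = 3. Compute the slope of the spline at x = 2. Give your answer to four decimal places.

2.2500

Let m_i = p''(x_i). Step sizes h_i = 1, 1; slopes of the chords Δ_i = (y_(i+1) - y_i)/h_i = 6, 3.
  1·m_0 + 4·m_1 + 1·m_2 = 6(Δ_1 - Δ_0) = -18
Natural end conditions: m_0 = m_2 = 0.
Hence m_0 = 0, m_1 = -9/2, m_2 = 0.
On [1, 2], p'(x) = b_1 + 2c_1·(x - 1) + 3d_1·(x - 1)² with b_1 = Δ_1 - h_1(2m_1 + m_2)/6 = 9/2, c_1 = m_1/2 = -9/4, d_1 = (m_2 - m_1)/(6h_1) = 3/4. So p'(2) = 9/4.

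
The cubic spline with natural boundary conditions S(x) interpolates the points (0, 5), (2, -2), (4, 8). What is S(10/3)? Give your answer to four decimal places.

3.4074

Write m_i for S''(x_i). With h_i = 2, 2 and divided differences Δ_i = -7/2, 5, the continuity of S' gives the tridiagonal system
  2·m_0 + 8·m_1 + 2·m_2 = 6(Δ_1 - Δ_0) = 51
Natural end conditions: m_0 = m_2 = 0.
Forward elimination and back-substitution give m_0 = 0, m_1 = 51/8, m_2 = 0.
On [2, 4], S(x) = -2 + 3/4·(x - 2) + 51/16·(x - 2)² - 17/32·(x - 2)³.
With (x - 2) = 4/3: S(10/3) = 92/27.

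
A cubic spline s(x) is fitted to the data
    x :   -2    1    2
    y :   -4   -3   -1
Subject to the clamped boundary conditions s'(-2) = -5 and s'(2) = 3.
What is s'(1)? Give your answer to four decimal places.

1.8750

Let M_i = s''(x_i). Step sizes h_i = 3, 1; slopes of the chords Δ_i = (y_(i+1) - y_i)/h_i = 1/3, 2.
  3·M_0 + 8·M_1 + 1·M_2 = 6(Δ_1 - Δ_0) = 10
Clamped end conditions give two more equations: 2h_0·M_0 + h_0·M_1 = 6(Δ_0 - s'(-2)) = 32 and h_1·M_1 + 2h_1·M_2 = 6(s'(2) - Δ_1) = 6.
Hence M_0 = 73/12, M_1 = -3/2, M_2 = 15/4.
On [1, 2], s'(x) = b_1 + 2c_1·(x - 1) + 3d_1·(x - 1)² with b_1 = Δ_1 - h_1(2M_1 + M_2)/6 = 15/8, c_1 = M_1/2 = -3/4, d_1 = (M_2 - M_1)/(6h_1) = 7/8. So s'(1) = 15/8.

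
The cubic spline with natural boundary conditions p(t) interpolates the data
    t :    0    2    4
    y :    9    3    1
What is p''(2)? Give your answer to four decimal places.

1.5000

Let σ_i = p''(x_i). Step sizes h_i = 2, 2; slopes of the chords Δ_i = (y_(i+1) - y_i)/h_i = -3, -1.
  2·σ_0 + 8·σ_1 + 2·σ_2 = 6(Δ_1 - Δ_0) = 12
Natural end conditions: σ_0 = σ_2 = 0.
Hence σ_0 = 0, σ_1 = 3/2, σ_2 = 0.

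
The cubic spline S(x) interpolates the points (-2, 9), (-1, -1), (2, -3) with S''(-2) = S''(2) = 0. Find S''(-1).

7

Write σ_i for S''(x_i). With h_i = 1, 3 and divided differences Δ_i = -10, -2/3, the continuity of S' gives the tridiagonal system
  1·σ_0 + 8·σ_1 + 3·σ_2 = 6(Δ_1 - Δ_0) = 56
Natural end conditions: σ_0 = σ_2 = 0.
Solving the tridiagonal system: σ_0 = 0, σ_1 = 7, σ_2 = 0.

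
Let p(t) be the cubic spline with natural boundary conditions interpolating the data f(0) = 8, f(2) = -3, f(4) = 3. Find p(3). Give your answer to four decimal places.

-1.5938

Put M_i = p'' at the i-th knot. Here h = (2, 2) and Δ = (-11/2, 3), so the interior equations h_(i-1)·M_(i-1) + 2(h_(i-1)+h_i)·M_i + h_i·M_(i+1) = 6(Δ_i − Δ_(i-1)) read
  2·M_0 + 8·M_1 + 2·M_2 = 6(Δ_1 - Δ_0) = 51
Natural end conditions: M_0 = M_2 = 0.
Solving the tridiagonal system: M_0 = 0, M_1 = 51/8, M_2 = 0.
On [2, 4], p(t) = -3 - 5/4·(t - 2) + 51/16·(t - 2)² - 17/32·(t - 2)³.
With (t - 2) = 1: p(3) = -51/32.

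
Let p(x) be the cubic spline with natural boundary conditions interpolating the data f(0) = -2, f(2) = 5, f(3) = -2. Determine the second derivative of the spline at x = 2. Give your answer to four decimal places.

Write M_i for p''(x_i). With h_i = 2, 1 and divided differences Δ_i = 7/2, -7, the continuity of p' gives the tridiagonal system
  2·M_0 + 6·M_1 + 1·M_2 = 6(Δ_1 - Δ_0) = -63
Natural end conditions: M_0 = M_2 = 0.
Hence M_0 = 0, M_1 = -21/2, M_2 = 0.

-10.5000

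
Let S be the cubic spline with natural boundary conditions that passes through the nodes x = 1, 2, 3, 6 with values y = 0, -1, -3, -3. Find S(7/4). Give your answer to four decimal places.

-0.6442

Let σ_i = S''(x_i). Step sizes h_i = 1, 1, 3; slopes of the chords Δ_i = (y_(i+1) - y_i)/h_i = -1, -2, 0.
  1·σ_0 + 4·σ_1 + 1·σ_2 = 6(Δ_1 - Δ_0) = -6
  1·σ_1 + 8·σ_2 + 3·σ_3 = 6(Δ_2 - Δ_1) = 12
Natural end conditions: σ_0 = σ_3 = 0.
Solving the tridiagonal system: σ_0 = 0, σ_1 = -60/31, σ_2 = 54/31, σ_3 = 0.
On [1, 2], S(x) = 0 - 21/31·(x - 1) + 0·(x - 1)² - 10/31·(x - 1)³.
With (x - 1) = 3/4: S(7/4) = -639/992.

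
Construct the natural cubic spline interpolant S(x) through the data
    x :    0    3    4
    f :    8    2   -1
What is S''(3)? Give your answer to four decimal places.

-0.7500

Put m_i = S'' at the i-th knot. Here h = (3, 1) and Δ = (-2, -3), so the interior equations h_(i-1)·m_(i-1) + 2(h_(i-1)+h_i)·m_i + h_i·m_(i+1) = 6(Δ_i − Δ_(i-1)) read
  3·m_0 + 8·m_1 + 1·m_2 = 6(Δ_1 - Δ_0) = -6
Natural end conditions: m_0 = m_2 = 0.
Solving: m_0 = 0, m_1 = -3/4, m_2 = 0.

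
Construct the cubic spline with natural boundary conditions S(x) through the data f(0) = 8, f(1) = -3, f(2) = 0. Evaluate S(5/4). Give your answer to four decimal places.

With σ_i denoting the second derivative at x_i, h_i = 1, 1, and Δ_i = (y_(i+1) − y_i)/h_i = -11, 3:
  1·σ_0 + 4·σ_1 + 1·σ_2 = 6(Δ_1 - Δ_0) = 84
Natural end conditions: σ_0 = σ_2 = 0.
Solving the tridiagonal system: σ_0 = 0, σ_1 = 21, σ_2 = 0.
On [1, 2], S(x) = -3 - 4·(x - 1) + 21/2·(x - 1)² - 7/2·(x - 1)³.
With (x - 1) = 1/4: S(5/4) = -435/128.

-3.3984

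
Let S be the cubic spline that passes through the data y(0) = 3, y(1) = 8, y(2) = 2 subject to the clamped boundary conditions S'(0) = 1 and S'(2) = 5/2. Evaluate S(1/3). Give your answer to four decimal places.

Put M_i = S'' at the i-th knot. Here h = (1, 1) and Δ = (5, -6), so the interior equations h_(i-1)·M_(i-1) + 2(h_(i-1)+h_i)·M_i + h_i·M_(i+1) = 6(Δ_i − Δ_(i-1)) read
  1·M_0 + 4·M_1 + 1·M_2 = 6(Δ_1 - Δ_0) = -66
Clamped end conditions give two more equations: 2h_0·M_0 + h_0·M_1 = 6(Δ_0 - S'(0)) = 24 and h_1·M_1 + 2h_1·M_2 = 6(S'(2) - Δ_1) = 51.
Solving the tridiagonal system: M_0 = 117/4, M_1 = -69/2, M_2 = 171/4.
On [0, 1], S(t) = 3 + 1·t + 117/8·t² - 85/8·t³.
With t = 1/3: S(1/3) = 493/108.

4.5648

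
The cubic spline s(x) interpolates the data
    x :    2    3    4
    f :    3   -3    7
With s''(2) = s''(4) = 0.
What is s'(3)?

Let M_i = s''(x_i). Step sizes h_i = 1, 1; slopes of the chords Δ_i = (y_(i+1) - y_i)/h_i = -6, 10.
  1·M_0 + 4·M_1 + 1·M_2 = 6(Δ_1 - Δ_0) = 96
Natural end conditions: M_0 = M_2 = 0.
Hence M_0 = 0, M_1 = 24, M_2 = 0.
On [3, 4], s'(x) = b_1 + 2c_1·(x - 3) + 3d_1·(x - 3)² with b_1 = Δ_1 - h_1(2M_1 + M_2)/6 = 2, c_1 = M_1/2 = 12, d_1 = (M_2 - M_1)/(6h_1) = -4. So s'(3) = 2.

2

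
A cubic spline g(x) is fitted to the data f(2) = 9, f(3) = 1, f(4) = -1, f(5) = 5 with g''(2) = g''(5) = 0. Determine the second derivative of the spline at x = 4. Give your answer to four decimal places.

Put M_i = g'' at the i-th knot. Here h = (1, 1, 1) and Δ = (-8, -2, 6), so the interior equations h_(i-1)·M_(i-1) + 2(h_(i-1)+h_i)·M_i + h_i·M_(i+1) = 6(Δ_i − Δ_(i-1)) read
  1·M_0 + 4·M_1 + 1·M_2 = 6(Δ_1 - Δ_0) = 36
  1·M_1 + 4·M_2 + 1·M_3 = 6(Δ_2 - Δ_1) = 48
Natural end conditions: M_0 = M_3 = 0.
Solving: M_0 = 0, M_1 = 32/5, M_2 = 52/5, M_3 = 0.

10.4000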